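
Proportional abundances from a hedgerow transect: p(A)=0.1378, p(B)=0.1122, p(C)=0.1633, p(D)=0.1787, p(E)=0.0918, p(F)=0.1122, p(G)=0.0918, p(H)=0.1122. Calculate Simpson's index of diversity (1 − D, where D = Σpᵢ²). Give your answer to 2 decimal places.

0.87

D = 0.1378² + 0.1122² + 0.1633² + 0.1787² + 0.0918² + 0.1122² + 0.0918² + 0.1122² = 0.0190 + 0.0126 + 0.0267 + 0.0319 + 0.0084 + 0.0126 + 0.0084 + 0.0126 = 0.1322 (working shown to 4 dp, full precision carried).
So 1 − D = 0.8678, i.e. 0.87 to 2 decimal places.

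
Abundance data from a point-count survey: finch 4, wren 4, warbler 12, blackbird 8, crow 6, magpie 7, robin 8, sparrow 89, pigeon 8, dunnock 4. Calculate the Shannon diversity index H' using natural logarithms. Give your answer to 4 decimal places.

1.5425

Total N = 4+4+12+8+6+7+8+89+8+4 = 150, so the proportions are 0.026667, 0.026667, 0.08, 0.053333, 0.04, 0.046667, 0.053333, 0.593333, 0.053333, 0.026667 (working shown to 6 dp, full precision carried).
Each pᵢ ln pᵢ term: 0.026667×(-3.624341)=-0.096649, 0.026667×(-3.624341)=-0.096649, 0.08×(-2.525729)=-0.202058, 0.053333×(-2.931194)=-0.156330, 0.04×(-3.218876)=-0.128755, 0.046667×(-3.064725)=-0.143021, 0.053333×(-2.931194)=-0.156330, 0.593333×(-0.521999)=-0.309719, 0.053333×(-2.931194)=-0.156330, 0.026667×(-3.624341)=-0.096649.
Sum = -1.542491, so H' = 1.5425.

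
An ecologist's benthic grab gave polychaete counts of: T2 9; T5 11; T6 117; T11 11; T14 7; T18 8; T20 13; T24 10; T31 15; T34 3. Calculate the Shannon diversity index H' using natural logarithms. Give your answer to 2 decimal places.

Total N = 9+11+117+11+7+8+13+10+15+3 = 204, so the proportions are 0.0441, 0.0539, 0.5735, 0.0539, 0.0343, 0.0392, 0.0637, 0.049, 0.0735, 0.0147 (working shown to 4 dp, full precision carried).
Each pᵢ ln pᵢ term: 0.0441×(-3.1209)=-0.1377, 0.0539×(-2.9202)=-0.1575, 0.5735×(-0.5559)=-0.3189, 0.0539×(-2.9202)=-0.1575, 0.0343×(-3.3722)=-0.1157, 0.0392×(-3.2387)=-0.1270, 0.0637×(-2.7532)=-0.1754, 0.049×(-3.0155)=-0.1478, 0.0735×(-2.6101)=-0.1919, 0.0147×(-4.2195)=-0.0621.
Sum = -1.5914, so H' = 1.59.

1.59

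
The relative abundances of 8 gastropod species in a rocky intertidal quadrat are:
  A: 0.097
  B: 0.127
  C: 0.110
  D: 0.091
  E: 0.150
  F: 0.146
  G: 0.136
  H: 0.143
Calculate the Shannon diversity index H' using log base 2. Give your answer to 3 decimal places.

Each pᵢ log₂ pᵢ term (working shown to 5 dp, full precision carried): 0.097×(-3.36587)=-0.32649, 0.127×(-2.97710)=-0.37809, 0.11×(-3.18442)=-0.35029, 0.091×(-3.45799)=-0.31468, 0.15×(-2.73697)=-0.41054, 0.146×(-2.77596)=-0.40529, 0.136×(-2.87832)=-0.39145, 0.143×(-2.80591)=-0.40125.
Sum = -2.97808, so H' = 2.978.

2.978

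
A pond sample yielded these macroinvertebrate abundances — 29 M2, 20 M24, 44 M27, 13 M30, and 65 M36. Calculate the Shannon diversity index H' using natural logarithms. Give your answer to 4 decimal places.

1.4648

Total N = 29+20+44+13+65 = 171, so the proportions are 0.169591, 0.116959, 0.25731, 0.076023, 0.380117 (working shown to 6 dp, full precision carried).
Each pᵢ ln pᵢ term: 0.169591×(-1.774368)=-0.300916, 0.116959×(-2.145931)=-0.250986, 0.25731×(-1.357474)=-0.349292, 0.076023×(-2.576714)=-0.195891, 0.380117×(-0.967276)=-0.367678.
Sum = -1.464762, so H' = 1.4648.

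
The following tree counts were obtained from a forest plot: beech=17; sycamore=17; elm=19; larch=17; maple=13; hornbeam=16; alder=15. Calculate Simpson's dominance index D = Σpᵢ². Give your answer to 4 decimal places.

0.1445

Total N = 17+17+19+17+13+16+15 = 114, so the proportions are 0.149123, 0.149123, 0.166667, 0.149123, 0.114035, 0.140351, 0.131579 (working shown to 6 dp, full precision carried).
D = 0.149123² + 0.149123² + 0.166667² + 0.149123² + 0.114035² + 0.140351² + 0.131579² = 0.022238 + 0.022238 + 0.027778 + 0.022238 + 0.013004 + 0.019698 + 0.017313 = 0.144506.
To 4 decimal places, D = 0.1445.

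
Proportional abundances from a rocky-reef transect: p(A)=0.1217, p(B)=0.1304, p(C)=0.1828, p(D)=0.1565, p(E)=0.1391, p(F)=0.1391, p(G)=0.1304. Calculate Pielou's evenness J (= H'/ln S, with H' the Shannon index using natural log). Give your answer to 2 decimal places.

1.00

H' = −Σ pᵢ ln pᵢ = −((-0.2563) + (-0.2656) + (-0.3106) + (-0.2903) + (-0.2744) + (-0.2744) + (-0.2656)) = 1.9373 (working shown to 4 dp, full precision carried).
With S = 7 species, ln S = 1.9459, so J = 1.9373/1.9459 = 0.9956, i.e. 1.00 to 2 decimal places.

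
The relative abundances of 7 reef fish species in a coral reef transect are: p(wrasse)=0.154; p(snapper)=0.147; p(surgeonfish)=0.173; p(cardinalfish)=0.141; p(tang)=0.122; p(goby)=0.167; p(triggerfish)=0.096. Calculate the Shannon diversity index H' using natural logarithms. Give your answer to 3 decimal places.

1.930

Each pᵢ ln pᵢ term (working shown to 5 dp, full precision carried): 0.154×(-1.87080)=-0.28810, 0.147×(-1.91732)=-0.28185, 0.173×(-1.75446)=-0.30352, 0.141×(-1.95900)=-0.27622, 0.122×(-2.10373)=-0.25666, 0.167×(-1.78976)=-0.29889, 0.096×(-2.34341)=-0.22497.
Sum = -1.93020, so H' = 1.930.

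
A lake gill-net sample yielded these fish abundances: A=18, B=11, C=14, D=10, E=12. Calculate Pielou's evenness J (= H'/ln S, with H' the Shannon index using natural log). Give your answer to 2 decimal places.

Total N = 18+11+14+10+12 = 65, so the proportions are 0.2769, 0.1692, 0.2154, 0.1538, 0.1846 (working shown to 4 dp, full precision carried).
H' = −Σ pᵢ ln pᵢ = −((-0.3556) + (-0.3006) + (-0.3307) + (-0.2880) + (-0.3119)) = 1.5868.
With S = 5 species, ln S = 1.6094, so J = 1.5868/1.6094 = 0.9859, i.e. 0.99 to 2 decimal places.

0.99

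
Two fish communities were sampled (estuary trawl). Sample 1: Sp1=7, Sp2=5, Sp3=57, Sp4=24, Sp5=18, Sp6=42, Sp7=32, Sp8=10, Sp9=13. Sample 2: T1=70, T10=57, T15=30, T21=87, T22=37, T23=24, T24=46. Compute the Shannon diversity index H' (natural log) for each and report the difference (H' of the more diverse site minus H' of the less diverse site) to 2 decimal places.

Sample 1: N=208, proportions 0.0337, 0.024, 0.274, 0.1154, 0.0865, 0.2019, 0.1538, 0.0481, 0.0625, giving H' = 1.9497 (working shown to 4 dp, full precision carried).
Sample 2: N=351, proportions 0.1994, 0.1624, 0.0855, 0.2479, 0.1054, 0.0684, 0.1311, giving H' = 1.8596.
Difference = |1.9497 − 1.8596| = 0.0901, i.e. 0.09 to 2 decimal places.

0.09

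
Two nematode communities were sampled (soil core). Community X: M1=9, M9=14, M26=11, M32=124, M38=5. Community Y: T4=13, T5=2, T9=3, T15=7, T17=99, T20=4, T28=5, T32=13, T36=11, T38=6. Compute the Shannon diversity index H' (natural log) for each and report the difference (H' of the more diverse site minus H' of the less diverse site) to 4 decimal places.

Community X: N=163, proportions 0.055215, 0.08589, 0.067485, 0.760736, 0.030675, giving H' = 0.867610 (working shown to 6 dp, full precision carried).
Community Y: N=163, proportions 0.079755, 0.01227, 0.018405, 0.042945, 0.607362, 0.02454, 0.030675, 0.079755, 0.067485, 0.03681, giving H' = 1.470260.
Difference = |0.867610 − 1.470260| = 0.602650, i.e. 0.6027 to 4 decimal places.

0.6027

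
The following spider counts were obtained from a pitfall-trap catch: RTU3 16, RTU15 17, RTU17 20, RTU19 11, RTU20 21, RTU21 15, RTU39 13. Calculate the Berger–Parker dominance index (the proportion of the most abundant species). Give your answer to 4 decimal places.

0.1858

Total N = 16+17+20+11+21+15+13 = 113, so the proportions are 0.141593, 0.150442, 0.176991, 0.097345, 0.185841, 0.132743, 0.115044 (working shown to 6 dp, full precision carried).
The largest proportion is 0.185841, i.e. d = 0.1858 to 4 decimal places.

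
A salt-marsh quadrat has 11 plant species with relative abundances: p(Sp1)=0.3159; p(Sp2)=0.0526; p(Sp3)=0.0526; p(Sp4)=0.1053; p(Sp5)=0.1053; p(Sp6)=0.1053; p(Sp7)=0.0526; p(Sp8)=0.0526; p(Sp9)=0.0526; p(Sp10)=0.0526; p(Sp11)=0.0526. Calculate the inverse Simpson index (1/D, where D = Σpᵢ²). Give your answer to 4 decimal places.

D = 0.3159² + 0.0526² + 0.0526² + 0.1053² + 0.1053² + 0.1053² + 0.0526² + 0.0526² + 0.0526² + 0.0526² + 0.0526² = 0.09979281 + 0.00276676 + 0.00276676 + 0.01108809 + 0.01108809 + 0.01108809 + 0.00276676 + 0.00276676 + 0.00276676 + 0.00276676 + 0.00276676 = 0.15242440 (working shown to 8 dp, full precision carried).
So 1/D = 6.560629, i.e. 6.5606 to 4 decimal places.

6.5606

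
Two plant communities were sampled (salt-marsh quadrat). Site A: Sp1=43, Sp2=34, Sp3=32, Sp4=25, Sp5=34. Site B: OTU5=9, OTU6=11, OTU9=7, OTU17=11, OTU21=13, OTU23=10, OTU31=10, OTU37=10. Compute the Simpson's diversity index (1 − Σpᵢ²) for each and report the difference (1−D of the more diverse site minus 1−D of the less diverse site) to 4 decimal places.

Site A: N=168, proportions 0.255952, 0.202381, 0.190476, 0.14881, 0.202381, giving 1−D = 0.794147 (working shown to 6 dp, full precision carried).
Site B: N=81, proportions 0.111111, 0.135802, 0.08642, 0.135802, 0.160494, 0.123457, 0.123457, 0.123457, giving 1−D = 0.871818.
Difference = |0.794147 − 0.871818| = 0.077671, i.e. 0.0777 to 4 decimal places.

0.0777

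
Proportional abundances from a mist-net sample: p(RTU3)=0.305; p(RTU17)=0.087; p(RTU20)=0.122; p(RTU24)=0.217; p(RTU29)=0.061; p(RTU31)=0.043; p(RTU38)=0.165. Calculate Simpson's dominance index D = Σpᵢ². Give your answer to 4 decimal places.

0.1954

D = 0.305² + 0.087² + 0.122² + 0.217² + 0.061² + 0.043² + 0.165² = 0.093025 + 0.007569 + 0.014884 + 0.047089 + 0.003721 + 0.001849 + 0.027225 = 0.195362 (working shown to 6 dp, full precision carried).
To 4 decimal places, D = 0.1954.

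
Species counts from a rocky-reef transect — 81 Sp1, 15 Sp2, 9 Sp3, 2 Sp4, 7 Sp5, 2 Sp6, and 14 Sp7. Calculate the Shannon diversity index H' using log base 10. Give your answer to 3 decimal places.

Total N = 81+15+9+2+7+2+14 = 130, so the proportions are 0.62308, 0.11538, 0.06923, 0.01538, 0.05385, 0.01538, 0.10769 (working shown to 5 dp, full precision carried).
Each pᵢ log₁₀ pᵢ term: 0.62308×(-0.20546)=-0.12802, 0.11538×(-0.93785)=-0.10821, 0.06923×(-1.15970)=-0.08029, 0.01538×(-1.81291)=-0.02789, 0.05385×(-1.26885)=-0.06832, 0.01538×(-1.81291)=-0.02789, 0.10769×(-0.96782)=-0.10423.
Sum = -0.54485, so H' = 0.545.

0.545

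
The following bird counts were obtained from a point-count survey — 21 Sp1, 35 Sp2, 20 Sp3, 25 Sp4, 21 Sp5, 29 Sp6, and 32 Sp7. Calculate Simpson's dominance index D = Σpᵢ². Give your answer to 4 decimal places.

0.1492

Total N = 21+35+20+25+21+29+32 = 183, so the proportions are 0.114754, 0.191257, 0.10929, 0.136612, 0.114754, 0.15847, 0.174863 (working shown to 6 dp, full precision carried).
D = 0.114754² + 0.191257² + 0.10929² + 0.136612² + 0.114754² + 0.15847² + 0.174863² = 0.013169 + 0.036579 + 0.011944 + 0.018663 + 0.013169 + 0.025113 + 0.030577 = 0.149213.
To 4 decimal places, D = 0.1492.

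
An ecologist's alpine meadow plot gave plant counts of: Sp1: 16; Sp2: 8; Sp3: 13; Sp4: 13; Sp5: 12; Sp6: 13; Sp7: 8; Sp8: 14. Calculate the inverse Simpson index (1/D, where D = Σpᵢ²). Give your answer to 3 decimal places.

Total N = 16+8+13+13+12+13+8+14 = 97, so the proportions are 0.1649485, 0.0824742, 0.1340206, 0.1340206, 0.1237113, 0.1340206, 0.0824742, 0.1443299 (working shown to 7 dp, full precision carried).
D = 0.1649485² + 0.0824742² + 0.1340206² + 0.1340206² + 0.1237113² + 0.1340206² + 0.0824742² + 0.1443299² = 0.0272080 + 0.0068020 + 0.0179615 + 0.0179615 + 0.0153045 + 0.0179615 + 0.0068020 + 0.0208311 = 0.1308322.
So 1/D = 7.64338, i.e. 7.643 to 3 decimal places.

7.643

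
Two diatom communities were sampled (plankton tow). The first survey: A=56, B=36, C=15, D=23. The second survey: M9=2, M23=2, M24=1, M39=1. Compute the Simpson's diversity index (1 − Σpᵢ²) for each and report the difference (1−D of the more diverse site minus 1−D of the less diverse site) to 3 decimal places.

The first survey: N=130, proportions 0.430769, 0.276923, 0.115385, 0.176923, giving 1−D = 0.693136 (working shown to 6 dp, full precision carried).
The second survey: N=6, proportions 0.333333, 0.333333, 0.166667, 0.166667, giving 1−D = 0.722222.
Difference = |0.693136 − 0.722222| = 0.029086, i.e. 0.029 to 3 decimal places.

0.029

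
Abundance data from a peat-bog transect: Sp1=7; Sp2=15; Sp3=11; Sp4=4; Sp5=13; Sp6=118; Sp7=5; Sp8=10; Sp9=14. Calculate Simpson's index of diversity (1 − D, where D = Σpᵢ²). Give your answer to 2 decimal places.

Total N = 7+15+11+4+13+118+5+10+14 = 197, so the proportions are 0.0355, 0.0761, 0.0558, 0.0203, 0.066, 0.599, 0.0254, 0.0508, 0.0711 (working shown to 4 dp, full precision carried).
D = 0.0355² + 0.0761² + 0.0558² + 0.0203² + 0.066² + 0.599² + 0.0254² + 0.0508² + 0.0711² = 0.0013 + 0.0058 + 0.0031 + 0.0004 + 0.0044 + 0.3588 + 0.0006 + 0.0026 + 0.0051 = 0.3820.
So 1 − D = 0.6180, i.e. 0.62 to 2 decimal places.

0.62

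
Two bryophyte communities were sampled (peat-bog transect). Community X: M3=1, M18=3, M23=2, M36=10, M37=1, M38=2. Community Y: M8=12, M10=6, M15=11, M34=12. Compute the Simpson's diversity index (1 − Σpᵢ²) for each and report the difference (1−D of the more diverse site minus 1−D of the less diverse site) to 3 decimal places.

0.065

Community X: N=19, proportions 0.05263, 0.15789, 0.10526, 0.52632, 0.05263, 0.10526, giving 1−D = 0.67036 (working shown to 5 dp, full precision carried).
Community Y: N=41, proportions 0.29268, 0.14634, 0.26829, 0.29268, giving 1−D = 0.73528.
Difference = |0.67036 − 0.73528| = 0.06492, i.e. 0.065 to 3 decimal places.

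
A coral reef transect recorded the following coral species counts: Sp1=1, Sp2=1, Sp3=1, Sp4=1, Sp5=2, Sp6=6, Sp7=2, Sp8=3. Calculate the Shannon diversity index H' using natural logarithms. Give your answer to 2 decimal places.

Total N = 1+1+1+1+2+6+2+3 = 17, so the proportions are 0.0588, 0.0588, 0.0588, 0.0588, 0.1176, 0.3529, 0.1176, 0.1765 (working shown to 4 dp, full precision carried).
Each pᵢ ln pᵢ term: 0.0588×(-2.8332)=-0.1667, 0.0588×(-2.8332)=-0.1667, 0.0588×(-2.8332)=-0.1667, 0.0588×(-2.8332)=-0.1667, 0.1176×(-2.1401)=-0.2518, 0.3529×(-1.0415)=-0.3676, 0.1176×(-2.1401)=-0.2518, 0.1765×(-1.7346)=-0.3061.
Sum = -1.8439, so H' = 1.84.

1.84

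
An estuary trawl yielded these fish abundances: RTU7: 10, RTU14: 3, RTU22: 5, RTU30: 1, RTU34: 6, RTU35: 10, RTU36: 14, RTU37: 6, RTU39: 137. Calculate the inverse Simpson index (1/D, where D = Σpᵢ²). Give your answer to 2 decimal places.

1.91

Total N = 10+3+5+1+6+10+14+6+137 = 192, so the proportions are 0.05208, 0.01562, 0.02604, 0.00521, 0.03125, 0.05208, 0.07292, 0.03125, 0.71354 (working shown to 5 dp, full precision carried).
D = 0.05208² + 0.01562² + 0.02604² + 0.00521² + 0.03125² + 0.05208² + 0.07292² + 0.03125² + 0.71354² = 0.00271 + 0.00024 + 0.00068 + 0.00003 + 0.00098 + 0.00271 + 0.00532 + 0.00098 + 0.50914 = 0.52279.
So 1/D = 1.9128, i.e. 1.91 to 2 decimal places.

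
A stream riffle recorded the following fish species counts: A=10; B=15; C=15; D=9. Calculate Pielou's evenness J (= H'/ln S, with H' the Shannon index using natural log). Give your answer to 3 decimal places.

0.981

Total N = 10+15+15+9 = 49, so the proportions are 0.20408, 0.30612, 0.30612, 0.18367 (working shown to 5 dp, full precision carried).
H' = −Σ pᵢ ln pᵢ = −((-0.32433) + (-0.36238) + (-0.36238) + (-0.31125)) = 1.36034.
With S = 4 species, ln S = 1.38629, so J = 1.36034/1.38629 = 0.98128, i.e. 0.981 to 3 decimal places.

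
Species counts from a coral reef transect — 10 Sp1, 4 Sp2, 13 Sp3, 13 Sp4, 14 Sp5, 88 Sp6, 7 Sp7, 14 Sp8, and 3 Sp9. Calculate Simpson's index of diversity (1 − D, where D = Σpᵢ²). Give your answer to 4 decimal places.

Total N = 10+4+13+13+14+88+7+14+3 = 166, so the proportions are 0.060241, 0.024096, 0.078313, 0.078313, 0.084337, 0.53012, 0.042169, 0.084337, 0.018072 (working shown to 6 dp, full precision carried).
D = 0.060241² + 0.024096² + 0.078313² + 0.078313² + 0.084337² + 0.53012² + 0.042169² + 0.084337² + 0.018072² = 0.003629 + 0.000581 + 0.006133 + 0.006133 + 0.007113 + 0.281028 + 0.001778 + 0.007113 + 0.000327 = 0.313834.
So 1 − D = 0.686166, i.e. 0.6862 to 4 decimal places.

0.6862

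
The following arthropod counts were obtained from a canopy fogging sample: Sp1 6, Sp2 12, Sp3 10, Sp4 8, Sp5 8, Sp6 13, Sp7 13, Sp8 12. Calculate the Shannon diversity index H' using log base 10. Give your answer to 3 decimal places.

0.890

Total N = 6+12+10+8+8+13+13+12 = 82, so the proportions are 0.07317, 0.14634, 0.12195, 0.09756, 0.09756, 0.15854, 0.15854, 0.14634 (working shown to 5 dp, full precision carried).
Each pᵢ log₁₀ pᵢ term: 0.07317×(-1.13566)=-0.08310, 0.14634×(-0.83463)=-0.12214, 0.12195×(-0.91381)=-0.11144, 0.09756×(-1.01072)=-0.09861, 0.09756×(-1.01072)=-0.09861, 0.15854×(-0.79987)=-0.12681, 0.15854×(-0.79987)=-0.12681, 0.14634×(-0.83463)=-0.12214.
Sum = -0.88965, so H' = 0.890.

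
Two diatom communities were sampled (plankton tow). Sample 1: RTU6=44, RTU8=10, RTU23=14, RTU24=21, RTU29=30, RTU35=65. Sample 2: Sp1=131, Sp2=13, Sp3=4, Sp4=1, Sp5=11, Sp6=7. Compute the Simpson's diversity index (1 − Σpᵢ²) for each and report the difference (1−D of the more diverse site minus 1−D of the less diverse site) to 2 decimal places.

Sample 1: N=184, proportions 0.2391, 0.0543, 0.0761, 0.1141, 0.163, 0.3533, giving 1−D = 0.7697 (working shown to 4 dp, full precision carried).
Sample 2: N=167, proportions 0.7844, 0.0778, 0.024, 0.006, 0.0659, 0.0419, giving 1−D = 0.3719.
Difference = |0.7697 − 0.3719| = 0.3978, i.e. 0.40 to 2 decimal places.

0.40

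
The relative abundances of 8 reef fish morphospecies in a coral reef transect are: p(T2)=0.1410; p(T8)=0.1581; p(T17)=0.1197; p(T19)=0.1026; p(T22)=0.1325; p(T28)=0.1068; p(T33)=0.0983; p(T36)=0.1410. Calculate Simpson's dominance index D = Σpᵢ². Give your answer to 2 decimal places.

0.13

D = 0.141² + 0.1581² + 0.1197² + 0.1026² + 0.1325² + 0.1068² + 0.0983² + 0.141² = 0.0199 + 0.0250 + 0.0143 + 0.0105 + 0.0176 + 0.0114 + 0.0097 + 0.0199 = 0.1282 (working shown to 4 dp, full precision carried).
To 2 decimal places, D = 0.13.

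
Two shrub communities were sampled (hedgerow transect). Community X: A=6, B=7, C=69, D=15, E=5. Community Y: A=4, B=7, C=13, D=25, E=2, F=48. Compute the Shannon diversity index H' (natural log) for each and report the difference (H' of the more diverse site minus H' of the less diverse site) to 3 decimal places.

0.316

Community X: N=102, proportions 0.05882, 0.06863, 0.67647, 0.14706, 0.04902, giving H' = 1.04465 (working shown to 5 dp, full precision carried).
Community Y: N=99, proportions 0.0404, 0.07071, 0.13131, 0.25253, 0.0202, 0.48485, giving H' = 1.36091.
Difference = |1.04465 − 1.36091| = 0.31626, i.e. 0.316 to 3 decimal places.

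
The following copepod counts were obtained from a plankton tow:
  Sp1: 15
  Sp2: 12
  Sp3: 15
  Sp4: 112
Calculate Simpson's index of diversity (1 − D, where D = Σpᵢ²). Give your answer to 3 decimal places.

0.446

Total N = 15+12+15+112 = 154, so the proportions are 0.0974, 0.07792, 0.0974, 0.72727 (working shown to 5 dp, full precision carried).
D = 0.0974² + 0.07792² + 0.0974² + 0.72727² = 0.00949 + 0.00607 + 0.00949 + 0.52893 = 0.55397.
So 1 − D = 0.44603, i.e. 0.446 to 3 decimal places.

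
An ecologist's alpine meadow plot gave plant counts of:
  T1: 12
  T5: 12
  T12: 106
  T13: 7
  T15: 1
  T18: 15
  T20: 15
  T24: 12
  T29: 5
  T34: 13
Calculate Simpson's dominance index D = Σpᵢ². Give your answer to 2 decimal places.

Total N = 12+12+106+7+1+15+15+12+5+13 = 198, so the proportions are 0.0606, 0.0606, 0.5354, 0.0354, 0.0051, 0.0758, 0.0758, 0.0606, 0.0253, 0.0657 (working shown to 4 dp, full precision carried).
D = 0.0606² + 0.0606² + 0.5354² + 0.0354² + 0.0051² + 0.0758² + 0.0758² + 0.0606² + 0.0253² + 0.0657² = 0.0037 + 0.0037 + 0.2866 + 0.0012 + 0.0000 + 0.0057 + 0.0057 + 0.0037 + 0.0006 + 0.0043 = 0.3153.
To 2 decimal places, D = 0.32.

0.32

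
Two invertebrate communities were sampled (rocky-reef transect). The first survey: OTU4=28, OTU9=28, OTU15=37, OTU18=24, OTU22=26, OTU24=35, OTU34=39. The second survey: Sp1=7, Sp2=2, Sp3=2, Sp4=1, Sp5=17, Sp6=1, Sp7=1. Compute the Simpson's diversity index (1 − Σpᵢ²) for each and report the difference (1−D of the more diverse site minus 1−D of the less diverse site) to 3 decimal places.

The first survey: N=217, proportions 0.12903, 0.12903, 0.17051, 0.1106, 0.11982, 0.16129, 0.17972, giving 1−D = 0.85273 (working shown to 5 dp, full precision carried).
The second survey: N=31, proportions 0.22581, 0.06452, 0.06452, 0.03226, 0.54839, 0.03226, 0.03226, giving 1−D = 0.63684.
Difference = |0.85273 − 0.63684| = 0.21589, i.e. 0.216 to 3 decimal places.

0.216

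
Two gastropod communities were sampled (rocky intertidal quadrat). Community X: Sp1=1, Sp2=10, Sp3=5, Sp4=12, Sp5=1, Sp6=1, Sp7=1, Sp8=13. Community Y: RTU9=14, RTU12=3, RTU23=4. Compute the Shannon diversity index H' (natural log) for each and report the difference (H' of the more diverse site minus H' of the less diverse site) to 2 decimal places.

Community X: N=44, proportions 0.0227, 0.2273, 0.1136, 0.2727, 0.0227, 0.0227, 0.0227, 0.2955, giving H' = 1.6425 (working shown to 4 dp, full precision carried).
Community Y: N=21, proportions 0.6667, 0.1429, 0.1905, giving H' = 0.8642.
Difference = |1.6425 − 0.8642| = 0.7783, i.e. 0.78 to 2 decimal places.

0.78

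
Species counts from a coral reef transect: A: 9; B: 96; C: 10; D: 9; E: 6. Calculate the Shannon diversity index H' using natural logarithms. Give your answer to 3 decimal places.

Total N = 9+96+10+9+6 = 130, so the proportions are 0.06923, 0.73846, 0.07692, 0.06923, 0.04615 (working shown to 5 dp, full precision carried).
Each pᵢ ln pᵢ term: 0.06923×(-2.67031)=-0.18487, 0.73846×(-0.30319)=-0.22389, 0.07692×(-2.56495)=-0.19730, 0.06923×(-2.67031)=-0.18487, 0.04615×(-3.07577)=-0.14196.
Sum = -0.93289, so H' = 0.933.

0.933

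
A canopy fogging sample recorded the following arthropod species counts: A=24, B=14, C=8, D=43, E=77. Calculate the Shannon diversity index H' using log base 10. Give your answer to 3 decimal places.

0.582

Total N = 24+14+8+43+77 = 166, so the proportions are 0.14458, 0.08434, 0.04819, 0.25904, 0.46386 (working shown to 5 dp, full precision carried).
Each pᵢ log₁₀ pᵢ term: 0.14458×(-0.83990)=-0.12143, 0.08434×(-1.07398)=-0.09058, 0.04819×(-1.31702)=-0.06347, 0.25904×(-0.58664)=-0.15196, 0.46386×(-0.33362)=-0.15475.
Sum = -0.58219, so H' = 0.582.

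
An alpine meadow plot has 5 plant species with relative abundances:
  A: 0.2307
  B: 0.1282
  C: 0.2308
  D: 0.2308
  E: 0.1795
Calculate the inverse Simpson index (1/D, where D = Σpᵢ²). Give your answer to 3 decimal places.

D = 0.2307² + 0.1282² + 0.2308² + 0.2308² + 0.1795² = 0.0532225 + 0.0164352 + 0.0532686 + 0.0532686 + 0.0322202 = 0.2084153 (working shown to 7 dp, full precision carried).
So 1/D = 4.79811, i.e. 4.798 to 3 decimal places.

4.798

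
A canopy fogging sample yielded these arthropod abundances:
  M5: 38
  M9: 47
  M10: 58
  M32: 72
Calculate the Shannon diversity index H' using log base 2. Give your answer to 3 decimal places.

Total N = 38+47+58+72 = 215, so the proportions are 0.17674, 0.2186, 0.26977, 0.33488 (working shown to 5 dp, full precision carried).
Each pᵢ log₂ pᵢ term: 0.17674×(-2.50027)=-0.44191, 0.2186×(-2.19360)=-0.47953, 0.26977×(-1.89021)=-0.50992, 0.33488×(-1.57827)=-0.52854.
Sum = -1.95989, so H' = 1.960.

1.960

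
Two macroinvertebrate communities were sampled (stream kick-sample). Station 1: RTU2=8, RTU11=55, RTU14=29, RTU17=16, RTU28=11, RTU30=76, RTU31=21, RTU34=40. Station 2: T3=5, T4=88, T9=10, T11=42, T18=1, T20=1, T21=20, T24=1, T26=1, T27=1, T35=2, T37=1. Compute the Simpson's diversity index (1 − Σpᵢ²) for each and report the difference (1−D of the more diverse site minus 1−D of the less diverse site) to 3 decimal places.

0.151

Station 1: N=256, proportions 0.03125, 0.21484, 0.11328, 0.0625, 0.04297, 0.29688, 0.08203, 0.15625, giving 1−D = 0.81500 (working shown to 5 dp, full precision carried).
Station 2: N=173, proportions 0.0289, 0.50867, 0.0578, 0.24277, 0.00578, 0.00578, 0.11561, 0.00578, 0.00578, 0.00578, 0.01156, 0.00578, giving 1−D = 0.66444.
Difference = |0.81500 − 0.66444| = 0.15056, i.e. 0.151 to 3 decimal places.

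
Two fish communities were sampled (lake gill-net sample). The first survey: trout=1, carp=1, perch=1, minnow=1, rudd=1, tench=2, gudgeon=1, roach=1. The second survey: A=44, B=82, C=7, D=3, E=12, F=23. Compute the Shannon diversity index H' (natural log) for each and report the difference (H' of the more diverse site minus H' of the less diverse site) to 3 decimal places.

0.683

The first survey: N=9, proportions 0.111111, 0.111111, 0.111111, 0.111111, 0.111111, 0.222222, 0.111111, 0.111111, giving H' = 2.043192 (working shown to 6 dp, full precision carried).
The second survey: N=171, proportions 0.25731, 0.479532, 0.040936, 0.017544, 0.070175, 0.134503, giving H' = 1.359747.
Difference = |2.043192 − 1.359747| = 0.683445, i.e. 0.683 to 3 decimal places.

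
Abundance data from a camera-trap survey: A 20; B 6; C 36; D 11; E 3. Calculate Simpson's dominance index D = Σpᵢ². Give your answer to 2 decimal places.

Total N = 20+6+36+11+3 = 76, so the proportions are 0.2632, 0.0789, 0.4737, 0.1447, 0.0395 (working shown to 4 dp, full precision carried).
D = 0.2632² + 0.0789² + 0.4737² + 0.1447² + 0.0395² = 0.0693 + 0.0062 + 0.2244 + 0.0209 + 0.0016 = 0.3224.
To 2 decimal places, D = 0.32.

0.32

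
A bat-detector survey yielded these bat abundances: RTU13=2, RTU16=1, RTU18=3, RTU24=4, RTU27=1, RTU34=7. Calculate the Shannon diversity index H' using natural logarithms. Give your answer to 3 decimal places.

Total N = 2+1+3+4+1+7 = 18, so the proportions are 0.11111, 0.05556, 0.16667, 0.22222, 0.05556, 0.38889 (working shown to 5 dp, full precision carried).
Each pᵢ ln pᵢ term: 0.11111×(-2.19722)=-0.24414, 0.05556×(-2.89037)=-0.16058, 0.16667×(-1.79176)=-0.29863, 0.22222×(-1.50408)=-0.33424, 0.05556×(-2.89037)=-0.16058, 0.38889×(-0.94446)=-0.36729.
Sum = -1.56545, so H' = 1.565.

1.565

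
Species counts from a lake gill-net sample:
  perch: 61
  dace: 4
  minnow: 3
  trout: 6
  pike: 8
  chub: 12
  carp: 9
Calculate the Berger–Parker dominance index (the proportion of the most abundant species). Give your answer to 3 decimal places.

0.592

Total N = 61+4+3+6+8+12+9 = 103, so the proportions are 0.59223, 0.03883, 0.02913, 0.05825, 0.07767, 0.1165, 0.08738 (working shown to 5 dp, full precision carried).
The largest proportion is 0.59223, i.e. d = 0.592 to 3 decimal places.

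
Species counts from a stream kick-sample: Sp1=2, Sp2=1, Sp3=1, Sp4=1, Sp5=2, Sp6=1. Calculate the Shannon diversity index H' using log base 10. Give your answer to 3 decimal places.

Total N = 2+1+1+1+2+1 = 8, so the proportions are 0.25, 0.125, 0.125, 0.125, 0.25, 0.125 (working shown to 5 dp, full precision carried).
Each pᵢ log₁₀ pᵢ term: 0.25×(-0.60206)=-0.15051, 0.125×(-0.90309)=-0.11289, 0.125×(-0.90309)=-0.11289, 0.125×(-0.90309)=-0.11289, 0.25×(-0.60206)=-0.15051, 0.125×(-0.90309)=-0.11289.
Sum = -0.75257, so H' = 0.753.

0.753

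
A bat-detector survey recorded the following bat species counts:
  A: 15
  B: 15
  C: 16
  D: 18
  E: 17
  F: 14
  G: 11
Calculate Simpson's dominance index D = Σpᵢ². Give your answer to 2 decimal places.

Total N = 15+15+16+18+17+14+11 = 106, so the proportions are 0.1415, 0.1415, 0.1509, 0.1698, 0.1604, 0.1321, 0.1038 (working shown to 4 dp, full precision carried).
D = 0.1415² + 0.1415² + 0.1509² + 0.1698² + 0.1604² + 0.1321² + 0.1038² = 0.0200 + 0.0200 + 0.0228 + 0.0288 + 0.0257 + 0.0174 + 0.0108 = 0.1456.
To 2 decimal places, D = 0.15.

0.15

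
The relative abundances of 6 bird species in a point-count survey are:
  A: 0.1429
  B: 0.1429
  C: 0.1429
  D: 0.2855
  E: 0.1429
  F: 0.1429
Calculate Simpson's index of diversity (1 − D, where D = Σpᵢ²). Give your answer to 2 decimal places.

0.82

D = 0.1429² + 0.1429² + 0.1429² + 0.2855² + 0.1429² + 0.1429² = 0.0204 + 0.0204 + 0.0204 + 0.0815 + 0.0204 + 0.0204 = 0.1836 (working shown to 4 dp, full precision carried).
So 1 − D = 0.8164, i.e. 0.82 to 2 decimal places.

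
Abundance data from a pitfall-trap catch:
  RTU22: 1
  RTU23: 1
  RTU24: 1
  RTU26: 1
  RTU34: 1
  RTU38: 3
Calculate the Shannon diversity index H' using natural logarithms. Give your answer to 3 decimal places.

1.667

Total N = 1+1+1+1+1+3 = 8, so the proportions are 0.125, 0.125, 0.125, 0.125, 0.125, 0.375 (working shown to 5 dp, full precision carried).
Each pᵢ ln pᵢ term: 0.125×(-2.07944)=-0.25993, 0.125×(-2.07944)=-0.25993, 0.125×(-2.07944)=-0.25993, 0.125×(-2.07944)=-0.25993, 0.125×(-2.07944)=-0.25993, 0.375×(-0.98083)=-0.36781.
Sum = -1.66746, so H' = 1.667.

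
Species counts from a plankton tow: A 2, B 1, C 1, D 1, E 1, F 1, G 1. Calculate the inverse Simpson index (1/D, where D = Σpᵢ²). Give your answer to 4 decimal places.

6.4000

Total N = 2+1+1+1+1+1+1 = 8, so the proportions are 0.25, 0.125, 0.125, 0.125, 0.125, 0.125, 0.125 (working shown to 8 dp, full precision carried).
D = 0.25² + 0.125² + 0.125² + 0.125² + 0.125² + 0.125² + 0.125² = 0.06250000 + 0.01562500 + 0.01562500 + 0.01562500 + 0.01562500 + 0.01562500 + 0.01562500 = 0.15625000.
So 1/D = 6.400000, i.e. 6.4000 to 4 decimal places.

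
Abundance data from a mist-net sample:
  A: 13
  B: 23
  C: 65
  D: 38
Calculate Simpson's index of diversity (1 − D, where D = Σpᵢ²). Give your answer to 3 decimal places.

0.670

Total N = 13+23+65+38 = 139, so the proportions are 0.09353, 0.16547, 0.46763, 0.27338 (working shown to 5 dp, full precision carried).
D = 0.09353² + 0.16547² + 0.46763² + 0.27338² = 0.00875 + 0.02738 + 0.21867 + 0.07474 = 0.32954.
So 1 − D = 0.67046, i.e. 0.670 to 3 decimal places.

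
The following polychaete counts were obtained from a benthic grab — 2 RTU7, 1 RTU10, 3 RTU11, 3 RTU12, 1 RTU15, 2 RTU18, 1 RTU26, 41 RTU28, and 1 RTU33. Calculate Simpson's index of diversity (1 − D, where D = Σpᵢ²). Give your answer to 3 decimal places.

0.434

Total N = 2+1+3+3+1+2+1+41+1 = 55, so the proportions are 0.03636, 0.01818, 0.05455, 0.05455, 0.01818, 0.03636, 0.01818, 0.74545, 0.01818 (working shown to 5 dp, full precision carried).
D = 0.03636² + 0.01818² + 0.05455² + 0.05455² + 0.01818² + 0.03636² + 0.01818² + 0.74545² + 0.01818² = 0.00132 + 0.00033 + 0.00298 + 0.00298 + 0.00033 + 0.00132 + 0.00033 + 0.55570 + 0.00033 = 0.56562.
So 1 − D = 0.43438, i.e. 0.434 to 3 decimal places.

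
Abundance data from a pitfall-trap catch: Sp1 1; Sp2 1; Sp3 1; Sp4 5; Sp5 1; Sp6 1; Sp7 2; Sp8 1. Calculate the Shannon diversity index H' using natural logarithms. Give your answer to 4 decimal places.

Total N = 1+1+1+5+1+1+2+1 = 13, so the proportions are 0.076923, 0.076923, 0.076923, 0.384615, 0.076923, 0.076923, 0.153846, 0.076923 (working shown to 6 dp, full precision carried).
Each pᵢ ln pᵢ term: 0.076923×(-2.564949)=-0.197304, 0.076923×(-2.564949)=-0.197304, 0.076923×(-2.564949)=-0.197304, 0.384615×(-0.955511)=-0.367504, 0.076923×(-2.564949)=-0.197304, 0.076923×(-2.564949)=-0.197304, 0.153846×(-1.871802)=-0.287970, 0.076923×(-2.564949)=-0.197304.
Sum = -1.839297, so H' = 1.8393.

1.8393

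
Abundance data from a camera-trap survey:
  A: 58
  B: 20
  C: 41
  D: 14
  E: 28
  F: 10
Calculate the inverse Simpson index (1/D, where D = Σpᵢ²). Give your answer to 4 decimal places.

4.4814

Total N = 58+20+41+14+28+10 = 171, so the proportions are 0.33918129, 0.11695906, 0.23976608, 0.08187135, 0.16374269, 0.05847953 (working shown to 8 dp, full precision carried).
D = 0.33918129² + 0.11695906² + 0.23976608² + 0.08187135² + 0.16374269² + 0.05847953² = 0.11504395 + 0.01367942 + 0.05748777 + 0.00670292 + 0.02681167 + 0.00341986 = 0.22314558.
So 1/D = 4.481379, i.e. 4.4814 to 4 decimal places.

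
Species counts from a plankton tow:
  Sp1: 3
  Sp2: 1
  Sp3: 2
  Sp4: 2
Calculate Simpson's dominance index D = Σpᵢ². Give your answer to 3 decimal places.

0.281

Total N = 3+1+2+2 = 8, so the proportions are 0.375, 0.125, 0.25, 0.25 (working shown to 5 dp, full precision carried).
D = 0.375² + 0.125² + 0.25² + 0.25² = 0.14062 + 0.01562 + 0.06250 + 0.06250 = 0.28125.
To 3 decimal places, D = 0.281.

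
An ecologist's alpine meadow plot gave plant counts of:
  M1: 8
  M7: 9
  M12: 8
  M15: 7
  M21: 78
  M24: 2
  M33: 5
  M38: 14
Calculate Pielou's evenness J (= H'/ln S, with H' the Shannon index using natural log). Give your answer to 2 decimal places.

Total N = 8+9+8+7+78+2+5+14 = 131, so the proportions are 0.0611, 0.0687, 0.0611, 0.0534, 0.5954, 0.0153, 0.0382, 0.1069 (working shown to 4 dp, full precision carried).
H' = −Σ pᵢ ln pᵢ = −((-0.1707) + (-0.1840) + (-0.1707) + (-0.1565) + (-0.3087) + (-0.0638) + (-0.1246) + (-0.2390)) = 1.4182.
With S = 8 species, ln S = 2.0794, so J = 1.4182/2.0794 = 0.6820, i.e. 0.68 to 2 decimal places.

0.68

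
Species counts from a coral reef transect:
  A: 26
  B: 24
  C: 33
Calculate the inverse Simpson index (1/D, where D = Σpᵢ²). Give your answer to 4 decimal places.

2.9428

Total N = 26+24+33 = 83, so the proportions are 0.313253, 0.2891566, 0.3975904 (working shown to 7 dp, full precision carried).
D = 0.313253² + 0.2891566² + 0.3975904² = 0.0981274 + 0.0836116 + 0.1580781 = 0.3398171.
So 1/D = 2.942760, i.e. 2.9428 to 4 decimal places.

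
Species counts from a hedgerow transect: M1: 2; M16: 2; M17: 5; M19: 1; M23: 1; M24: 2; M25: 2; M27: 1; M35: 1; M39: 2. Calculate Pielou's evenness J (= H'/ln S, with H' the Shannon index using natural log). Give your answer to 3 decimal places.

Total N = 2+2+5+1+1+2+2+1+1+2 = 19, so the proportions are 0.10526, 0.10526, 0.26316, 0.05263, 0.05263, 0.10526, 0.10526, 0.05263, 0.05263, 0.10526 (working shown to 5 dp, full precision carried).
H' = −Σ pᵢ ln pᵢ = −((-0.23698) + (-0.23698) + (-0.35132) + (-0.15497) + (-0.15497) + (-0.23698) + (-0.23698) + (-0.15497) + (-0.15497) + (-0.23698)) = 2.15609.
With S = 10 species, ln S = 2.30259, so J = 2.15609/2.30259 = 0.93638, i.e. 0.936 to 3 decimal places.

0.936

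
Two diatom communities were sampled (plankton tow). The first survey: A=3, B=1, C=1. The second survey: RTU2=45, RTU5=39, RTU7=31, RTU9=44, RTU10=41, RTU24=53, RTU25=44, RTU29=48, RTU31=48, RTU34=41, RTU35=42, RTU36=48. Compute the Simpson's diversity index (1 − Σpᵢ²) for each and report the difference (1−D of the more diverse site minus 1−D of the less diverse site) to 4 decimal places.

The first survey: N=5, proportions 0.6, 0.2, 0.2, giving 1−D = 0.560000 (working shown to 6 dp, full precision carried).
The second survey: N=524, proportions 0.085878, 0.074427, 0.05916, 0.083969, 0.078244, 0.101145, 0.083969, 0.091603, 0.091603, 0.078244, 0.080153, 0.091603, giving 1−D = 0.915411.
Difference = |0.560000 − 0.915411| = 0.355411, i.e. 0.3554 to 4 decimal places.

0.3554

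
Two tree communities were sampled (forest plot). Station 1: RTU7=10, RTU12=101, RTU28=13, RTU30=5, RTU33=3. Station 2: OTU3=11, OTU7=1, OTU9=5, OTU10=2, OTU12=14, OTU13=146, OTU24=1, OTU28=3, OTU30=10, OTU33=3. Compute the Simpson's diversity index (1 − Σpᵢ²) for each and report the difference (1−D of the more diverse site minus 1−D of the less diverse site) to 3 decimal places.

0.036

Station 1: N=132, proportions 0.0757576, 0.7651515, 0.0984848, 0.0378788, 0.0227273, giving 1−D = 0.3971534 (working shown to 7 dp, full precision carried).
Station 2: N=196, proportions 0.0561224, 0.005102, 0.0255102, 0.0102041, 0.0714286, 0.744898, 0.005102, 0.0153061, 0.0510204, 0.0153061, giving 1−D = 0.4329967.
Difference = |0.3971534 − 0.4329967| = 0.0358433, i.e. 0.036 to 3 decimal places.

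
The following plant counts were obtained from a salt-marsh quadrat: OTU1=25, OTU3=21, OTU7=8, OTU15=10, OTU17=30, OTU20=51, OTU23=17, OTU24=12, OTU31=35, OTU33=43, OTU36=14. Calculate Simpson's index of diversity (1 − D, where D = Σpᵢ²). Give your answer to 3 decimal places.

Total N = 25+21+8+10+30+51+17+12+35+43+14 = 266, so the proportions are 0.09398, 0.07895, 0.03008, 0.03759, 0.11278, 0.19173, 0.06391, 0.04511, 0.13158, 0.16165, 0.05263 (working shown to 5 dp, full precision carried).
D = 0.09398² + 0.07895² + 0.03008² + 0.03759² + 0.11278² + 0.19173² + 0.06391² + 0.04511² + 0.13158² + 0.16165² + 0.05263² = 0.00883 + 0.00623 + 0.00090 + 0.00141 + 0.01272 + 0.03676 + 0.00408 + 0.00204 + 0.01731 + 0.02613 + 0.00277 = 0.11920.
So 1 − D = 0.88080, i.e. 0.881 to 3 decimal places.

0.881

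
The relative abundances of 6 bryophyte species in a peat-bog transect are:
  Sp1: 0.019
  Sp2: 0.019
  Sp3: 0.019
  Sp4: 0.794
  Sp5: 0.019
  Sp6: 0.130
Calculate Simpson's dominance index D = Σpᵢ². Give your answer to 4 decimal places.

0.6488

D = 0.019² + 0.019² + 0.019² + 0.794² + 0.019² + 0.13² = 0.000361 + 0.000361 + 0.000361 + 0.630436 + 0.000361 + 0.016900 = 0.648780 (working shown to 6 dp, full precision carried).
To 4 decimal places, D = 0.6488.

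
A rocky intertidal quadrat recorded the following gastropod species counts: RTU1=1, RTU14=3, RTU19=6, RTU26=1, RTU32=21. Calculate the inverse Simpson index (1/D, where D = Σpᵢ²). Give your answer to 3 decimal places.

Total N = 1+3+6+1+21 = 32, so the proportions are 0.03125, 0.09375, 0.1875, 0.03125, 0.65625 (working shown to 6 dp, full precision carried).
D = 0.03125² + 0.09375² + 0.1875² + 0.03125² + 0.65625² = 0.000977 + 0.008789 + 0.035156 + 0.000977 + 0.430664 = 0.476562.
So 1/D = 2.09836, i.e. 2.098 to 3 decimal places.

2.098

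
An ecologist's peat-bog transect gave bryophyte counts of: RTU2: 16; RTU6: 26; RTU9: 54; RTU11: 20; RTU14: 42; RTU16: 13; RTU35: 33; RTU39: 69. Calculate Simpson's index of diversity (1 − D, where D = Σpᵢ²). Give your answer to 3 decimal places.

Total N = 16+26+54+20+42+13+33+69 = 273, so the proportions are 0.05861, 0.09524, 0.1978, 0.07326, 0.15385, 0.04762, 0.12088, 0.25275 (working shown to 5 dp, full precision carried).
D = 0.05861² + 0.09524² + 0.1978² + 0.07326² + 0.15385² + 0.04762² + 0.12088² + 0.25275² = 0.00343 + 0.00907 + 0.03913 + 0.00537 + 0.02367 + 0.00227 + 0.01461 + 0.06388 = 0.16143.
So 1 − D = 0.83857, i.e. 0.839 to 3 decimal places.

0.839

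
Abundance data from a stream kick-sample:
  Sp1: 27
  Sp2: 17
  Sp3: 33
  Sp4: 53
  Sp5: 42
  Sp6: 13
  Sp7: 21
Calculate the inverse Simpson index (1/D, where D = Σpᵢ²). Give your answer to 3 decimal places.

5.821

Total N = 27+17+33+53+42+13+21 = 206, so the proportions are 0.131068, 0.0825243, 0.1601942, 0.2572816, 0.2038835, 0.0631068, 0.1019417 (working shown to 7 dp, full precision carried).
D = 0.131068² + 0.0825243² + 0.1601942² + 0.2572816² + 0.2038835² + 0.0631068² + 0.1019417² = 0.0171788 + 0.0068103 + 0.0256622 + 0.0661938 + 0.0415685 + 0.0039825 + 0.0103921 = 0.1717881.
So 1/D = 5.82112, i.e. 5.821 to 3 decimal places.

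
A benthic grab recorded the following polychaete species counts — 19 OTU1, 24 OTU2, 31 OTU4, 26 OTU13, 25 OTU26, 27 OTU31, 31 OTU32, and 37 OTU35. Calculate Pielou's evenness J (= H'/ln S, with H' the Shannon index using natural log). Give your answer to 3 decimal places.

0.992

Total N = 19+24+31+26+25+27+31+37 = 220, so the proportions are 0.08636, 0.10909, 0.14091, 0.11818, 0.11364, 0.12273, 0.14091, 0.16818 (working shown to 5 dp, full precision carried).
H' = −Σ pᵢ ln pᵢ = −((-0.21152) + (-0.24170) + (-0.27613) + (-0.25238) + (-0.24713) + (-0.25746) + (-0.27613) + (-0.29982)) = 2.06227.
With S = 8 species, ln S = 2.07944, so J = 2.06227/2.07944 = 0.99174, i.e. 0.992 to 3 decimal places.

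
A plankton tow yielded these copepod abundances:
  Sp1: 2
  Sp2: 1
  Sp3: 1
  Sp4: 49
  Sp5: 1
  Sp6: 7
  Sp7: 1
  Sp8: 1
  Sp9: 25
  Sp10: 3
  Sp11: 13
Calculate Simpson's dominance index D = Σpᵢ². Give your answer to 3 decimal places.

Total N = 2+1+1+49+1+7+1+1+25+3+13 = 104, so the proportions are 0.01923, 0.00962, 0.00962, 0.47115, 0.00962, 0.06731, 0.00962, 0.00962, 0.24038, 0.02885, 0.125 (working shown to 5 dp, full precision carried).
D = 0.01923² + 0.00962² + 0.00962² + 0.47115² + 0.00962² + 0.06731² + 0.00962² + 0.00962² + 0.24038² + 0.02885² + 0.125² = 0.00037 + 0.00009 + 0.00009 + 0.22199 + 0.00009 + 0.00453 + 0.00009 + 0.00009 + 0.05778 + 0.00083 + 0.01562 = 0.30159.
To 3 decimal places, D = 0.302.

0.302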